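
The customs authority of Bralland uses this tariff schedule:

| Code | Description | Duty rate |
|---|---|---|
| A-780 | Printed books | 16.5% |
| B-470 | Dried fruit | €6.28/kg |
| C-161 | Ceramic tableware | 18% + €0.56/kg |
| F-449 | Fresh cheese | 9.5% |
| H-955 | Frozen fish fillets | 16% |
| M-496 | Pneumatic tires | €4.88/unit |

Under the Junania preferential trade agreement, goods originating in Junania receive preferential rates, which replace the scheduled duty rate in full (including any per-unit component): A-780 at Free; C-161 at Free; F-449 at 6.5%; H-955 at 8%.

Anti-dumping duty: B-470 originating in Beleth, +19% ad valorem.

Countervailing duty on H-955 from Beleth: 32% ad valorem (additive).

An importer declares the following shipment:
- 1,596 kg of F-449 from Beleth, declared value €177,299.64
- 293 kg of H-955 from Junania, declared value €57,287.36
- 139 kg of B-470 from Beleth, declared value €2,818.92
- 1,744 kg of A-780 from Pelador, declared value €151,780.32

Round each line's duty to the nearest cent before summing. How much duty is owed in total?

Line 1 (F-449, Beleth, 1,596 kg, €177,299.64):
Base rate for F-449 is 9.5%.
F-449 has an FTA preferential rate, but origin Beleth is not Junania; base rate stands.
Duty = €177,299.64 × 9.5% = €16,843.47.
Line 2 (H-955, Junania, 293 kg, €57,287.36):
Base rate for H-955 is 16%.
Origin Junania qualifies under the Bralland–Junania agreement and H-955 is covered: preferential rate 8% applies instead.
The additional-duty order on H-955 targets Beleth, not Junania; it does not apply.
Duty = €57,287.36 × 8% = €4,582.99.
Line 3 (B-470, Beleth, 139 kg, €2,818.92):
Base rate for B-470 is €6.28/kg.
Additional duty on B-470 from Beleth: +19% ad valorem. Applied ad valorem rate = 19%.
Duty = €2,818.92 × 19% + 139 × €6.28 = €1,408.51.
Line 4 (A-780, Pelador, 1,744 kg, €151,780.32):
Base rate for A-780 is 16.5%.
A-780 has an FTA preferential rate, but origin Pelador is not Junania; base rate stands.
Duty = €151,780.32 × 16.5% = €25,043.75.
Total = €16,843.47 + €4,582.99 + €1,408.51 + €25,043.75 = €47,878.72.

€47,878.72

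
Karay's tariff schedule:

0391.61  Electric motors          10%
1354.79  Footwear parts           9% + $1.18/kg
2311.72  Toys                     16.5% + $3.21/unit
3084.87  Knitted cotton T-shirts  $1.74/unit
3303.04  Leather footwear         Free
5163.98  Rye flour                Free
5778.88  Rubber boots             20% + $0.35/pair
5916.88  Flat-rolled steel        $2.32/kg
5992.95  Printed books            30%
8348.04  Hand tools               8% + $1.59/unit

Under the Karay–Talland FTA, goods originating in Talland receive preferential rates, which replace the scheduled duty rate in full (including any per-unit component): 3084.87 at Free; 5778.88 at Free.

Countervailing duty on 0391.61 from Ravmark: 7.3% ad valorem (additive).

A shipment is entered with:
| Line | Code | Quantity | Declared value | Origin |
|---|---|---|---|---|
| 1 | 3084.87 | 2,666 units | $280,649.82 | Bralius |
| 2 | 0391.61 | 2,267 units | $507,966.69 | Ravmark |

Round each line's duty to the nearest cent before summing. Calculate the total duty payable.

$92,517.08

Line 1 (3084.87, Bralius, 2,666 units, $280,649.82):
Base rate for 3084.87 is $1.74/unit.
3084.87 has an FTA preferential rate, but origin Bralius is not Talland; base rate stands.
Duty = 2,666 × $1.74 = $4,638.84.
Line 2 (0391.61, Ravmark, 2,267 units, $507,966.69):
Base rate for 0391.61 is 10%.
Additional duty on 0391.61 from Ravmark: +7.3%. Applied ad valorem rate: 10% + 7.3% = 17.3%.
Duty = $507,966.69 × 17.3% = $87,878.24.
Total = $4,638.84 + $87,878.24 = $92,517.08.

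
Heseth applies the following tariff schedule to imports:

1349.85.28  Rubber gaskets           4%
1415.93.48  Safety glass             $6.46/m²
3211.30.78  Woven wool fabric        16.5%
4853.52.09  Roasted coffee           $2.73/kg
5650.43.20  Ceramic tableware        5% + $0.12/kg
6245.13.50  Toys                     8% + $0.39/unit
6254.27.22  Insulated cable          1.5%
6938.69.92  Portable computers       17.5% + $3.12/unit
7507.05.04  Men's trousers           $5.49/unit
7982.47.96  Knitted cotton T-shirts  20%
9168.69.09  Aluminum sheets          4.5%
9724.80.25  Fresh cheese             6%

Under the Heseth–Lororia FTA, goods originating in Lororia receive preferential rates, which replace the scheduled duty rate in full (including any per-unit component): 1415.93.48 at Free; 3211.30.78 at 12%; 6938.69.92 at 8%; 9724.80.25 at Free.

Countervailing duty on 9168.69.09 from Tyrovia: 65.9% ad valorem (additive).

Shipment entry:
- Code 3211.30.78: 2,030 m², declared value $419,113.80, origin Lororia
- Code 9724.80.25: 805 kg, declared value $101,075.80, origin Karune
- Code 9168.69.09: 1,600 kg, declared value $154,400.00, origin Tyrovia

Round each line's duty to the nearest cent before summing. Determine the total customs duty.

$165,055.81

Line 1 (3211.30.78, Lororia, 2,030 m², $419,113.80):
Base rate for 3211.30.78 is 16.5%.
Origin Lororia qualifies under the Heseth–Lororia agreement and 3211.30.78 is covered: preferential rate 12% applies instead.
Duty = $419,113.80 × 12% = $50,293.66.
Line 2 (9724.80.25, Karune, 805 kg, $101,075.80):
Base rate for 9724.80.25 is 6%.
9724.80.25 has an FTA preferential rate, but origin Karune is not Lororia; base rate stands.
Duty = $101,075.80 × 6% = $6,064.55.
Line 3 (9168.69.09, Tyrovia, 1,600 kg, $154,400.00):
Base rate for 9168.69.09 is 4.5%.
Additional duty on 9168.69.09 from Tyrovia: +65.9%. Applied ad valorem rate: 4.5% + 65.9% = 70.4%.
Duty = $154,400.00 × 70.4% = $108,697.60.
Total = $50,293.66 + $6,064.55 + $108,697.60 = $165,055.81.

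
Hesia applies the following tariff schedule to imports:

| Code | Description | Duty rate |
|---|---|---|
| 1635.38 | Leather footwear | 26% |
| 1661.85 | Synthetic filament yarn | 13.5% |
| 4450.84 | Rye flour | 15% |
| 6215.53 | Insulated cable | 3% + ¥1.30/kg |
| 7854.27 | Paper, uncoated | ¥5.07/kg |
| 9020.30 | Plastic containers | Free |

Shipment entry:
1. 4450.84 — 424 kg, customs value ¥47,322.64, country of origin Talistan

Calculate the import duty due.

¥7,098.40

Line 1 (4450.84, Talistan, 424 kg, ¥47,322.64):
Base rate for 4450.84 is 15%.
Duty = ¥47,322.64 × 15% = ¥7,098.40.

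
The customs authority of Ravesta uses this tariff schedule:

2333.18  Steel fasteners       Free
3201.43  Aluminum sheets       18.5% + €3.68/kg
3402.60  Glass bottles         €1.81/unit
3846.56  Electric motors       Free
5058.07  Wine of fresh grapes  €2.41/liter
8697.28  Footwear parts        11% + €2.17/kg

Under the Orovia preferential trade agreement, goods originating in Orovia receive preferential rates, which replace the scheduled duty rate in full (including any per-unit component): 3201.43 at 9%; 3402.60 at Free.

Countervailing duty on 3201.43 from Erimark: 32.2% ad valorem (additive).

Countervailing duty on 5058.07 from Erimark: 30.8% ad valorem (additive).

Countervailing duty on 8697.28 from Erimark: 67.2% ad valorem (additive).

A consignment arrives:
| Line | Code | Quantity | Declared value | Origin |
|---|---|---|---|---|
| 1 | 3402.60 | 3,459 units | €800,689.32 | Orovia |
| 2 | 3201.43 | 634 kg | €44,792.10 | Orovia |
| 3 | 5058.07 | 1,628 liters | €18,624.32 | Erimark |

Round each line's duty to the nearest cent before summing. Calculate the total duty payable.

Line 1 (3402.60, Orovia, 3,459 units, €800,689.32):
Base rate for 3402.60 is €1.81/unit.
Origin Orovia qualifies under the Ravesta–Orovia agreement and 3402.60 is covered: preferential rate Free applies instead.
Duty = €800,689.32 × 0% = €0.00.
Line 2 (3201.43, Orovia, 634 kg, €44,792.10):
Base rate for 3201.43 is 18.5% + €3.68/kg.
Origin Orovia qualifies under the Ravesta–Orovia agreement and 3201.43 is covered: preferential rate 9% applies instead.
The additional-duty order on 3201.43 targets Erimark, not Orovia; it does not apply.
Duty = €44,792.10 × 9% = €4,031.29.
Line 3 (5058.07, Erimark, 1,628 liters, €18,624.32):
Base rate for 5058.07 is €2.41/liter.
Additional duty on 5058.07 from Erimark: +30.8% ad valorem. Applied ad valorem rate = 30.8%.
Duty = €18,624.32 × 30.8% + 1,628 × €2.41 = €9,659.77.
Total = €0.00 + €4,031.29 + €9,659.77 = €13,691.06.

€13,691.06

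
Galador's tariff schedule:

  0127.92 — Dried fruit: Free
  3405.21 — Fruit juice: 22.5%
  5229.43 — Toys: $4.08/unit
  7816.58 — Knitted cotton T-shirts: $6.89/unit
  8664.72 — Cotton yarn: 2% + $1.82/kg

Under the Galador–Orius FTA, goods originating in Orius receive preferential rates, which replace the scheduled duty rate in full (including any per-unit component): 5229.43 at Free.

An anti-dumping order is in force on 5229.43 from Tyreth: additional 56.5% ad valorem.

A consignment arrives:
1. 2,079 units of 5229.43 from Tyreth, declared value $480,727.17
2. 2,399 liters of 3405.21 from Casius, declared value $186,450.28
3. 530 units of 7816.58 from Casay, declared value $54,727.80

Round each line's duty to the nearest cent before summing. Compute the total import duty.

$325,696.18

Line 1 (5229.43, Tyreth, 2,079 units, $480,727.17):
Base rate for 5229.43 is $4.08/unit.
5229.43 has an FTA preferential rate, but origin Tyreth is not Orius; base rate stands.
Additional duty on 5229.43 from Tyreth: +56.5% ad valorem. Applied ad valorem rate = 56.5%.
Duty = $480,727.17 × 56.5% + 2,079 × $4.08 = $280,093.17.
Line 2 (3405.21, Casius, 2,399 liters, $186,450.28):
Base rate for 3405.21 is 22.5%.
Duty = $186,450.28 × 22.5% = $41,951.31.
Line 3 (7816.58, Casay, 530 units, $54,727.80):
Base rate for 7816.58 is $6.89/unit.
Duty = 530 × $6.89 = $3,651.70.
Total = $280,093.17 + $41,951.31 + $3,651.70 = $325,696.18.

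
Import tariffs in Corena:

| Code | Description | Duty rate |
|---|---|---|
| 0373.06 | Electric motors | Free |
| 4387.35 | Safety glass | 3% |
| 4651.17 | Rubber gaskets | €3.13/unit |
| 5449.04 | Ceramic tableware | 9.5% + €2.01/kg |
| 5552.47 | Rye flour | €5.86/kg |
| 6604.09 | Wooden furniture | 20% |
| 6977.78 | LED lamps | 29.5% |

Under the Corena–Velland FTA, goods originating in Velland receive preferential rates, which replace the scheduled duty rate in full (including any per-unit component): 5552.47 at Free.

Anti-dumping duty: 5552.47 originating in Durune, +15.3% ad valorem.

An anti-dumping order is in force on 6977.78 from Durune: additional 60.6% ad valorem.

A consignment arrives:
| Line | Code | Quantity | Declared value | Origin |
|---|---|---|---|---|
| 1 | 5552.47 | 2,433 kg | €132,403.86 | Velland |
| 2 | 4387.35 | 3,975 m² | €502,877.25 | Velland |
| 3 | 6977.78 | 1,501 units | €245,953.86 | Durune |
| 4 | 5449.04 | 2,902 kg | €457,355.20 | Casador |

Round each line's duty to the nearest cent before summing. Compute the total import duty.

Line 1 (5552.47, Velland, 2,433 kg, €132,403.86):
Base rate for 5552.47 is €5.86/kg.
Origin Velland qualifies under the Corena–Velland agreement and 5552.47 is covered: preferential rate Free applies instead.
The additional-duty order on 5552.47 targets Durune, not Velland; it does not apply.
Duty = €132,403.86 × 0% = €0.00.
Line 2 (4387.35, Velland, 3,975 m², €502,877.25):
Base rate for 4387.35 is 3%.
Origin Velland is the FTA partner but 4387.35 is not on the preference list; base rate stands.
Duty = €502,877.25 × 3% = €15,086.32.
Line 3 (6977.78, Durune, 1,501 units, €245,953.86):
Base rate for 6977.78 is 29.5%.
Additional duty on 6977.78 from Durune: +60.6%. Applied ad valorem rate: 29.5% + 60.6% = 90.1%.
Duty = €245,953.86 × 90.1% = €221,604.43.
Line 4 (5449.04, Casador, 2,902 kg, €457,355.20):
Base rate for 5449.04 is 9.5% + €2.01/kg.
Duty = €457,355.20 × 9.5% + 2,902 × €2.01 = €49,281.76.
Total = €0.00 + €15,086.32 + €221,604.43 + €49,281.76 = €285,972.51.

€285,972.51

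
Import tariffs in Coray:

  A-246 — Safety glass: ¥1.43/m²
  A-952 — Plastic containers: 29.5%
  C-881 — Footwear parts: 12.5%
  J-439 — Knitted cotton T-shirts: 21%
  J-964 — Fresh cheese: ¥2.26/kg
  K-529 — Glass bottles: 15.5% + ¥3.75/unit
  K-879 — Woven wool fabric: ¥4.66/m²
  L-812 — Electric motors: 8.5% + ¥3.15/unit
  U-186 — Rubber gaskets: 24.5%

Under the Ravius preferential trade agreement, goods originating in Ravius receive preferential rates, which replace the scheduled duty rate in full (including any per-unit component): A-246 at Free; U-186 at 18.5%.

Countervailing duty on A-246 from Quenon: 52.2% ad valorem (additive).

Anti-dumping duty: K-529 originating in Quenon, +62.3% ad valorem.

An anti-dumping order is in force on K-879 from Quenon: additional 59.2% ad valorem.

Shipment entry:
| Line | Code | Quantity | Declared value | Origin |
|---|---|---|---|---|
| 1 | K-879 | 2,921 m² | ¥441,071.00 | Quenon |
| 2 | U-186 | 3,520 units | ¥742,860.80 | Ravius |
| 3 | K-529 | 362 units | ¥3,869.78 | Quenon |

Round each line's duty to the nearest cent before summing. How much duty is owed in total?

¥416,523.33

Line 1 (K-879, Quenon, 2,921 m², ¥441,071.00):
Base rate for K-879 is ¥4.66/m².
Additional duty on K-879 from Quenon: +59.2% ad valorem. Applied ad valorem rate = 59.2%.
Duty = ¥441,071.00 × 59.2% + 2,921 × ¥4.66 = ¥274,725.89.
Line 2 (U-186, Ravius, 3,520 units, ¥742,860.80):
Base rate for U-186 is 24.5%.
Origin Ravius qualifies under the Coray–Ravius agreement and U-186 is covered: preferential rate 18.5% applies instead.
Duty = ¥742,860.80 × 18.5% = ¥137,429.25.
Line 3 (K-529, Quenon, 362 units, ¥3,869.78):
Base rate for K-529 is 15.5% + ¥3.75/unit.
Additional duty on K-529 from Quenon: +62.3%. Applied ad valorem rate: 15.5% + 62.3% = 77.8%.
Duty = ¥3,869.78 × 77.8% + 362 × ¥3.75 = ¥4,368.19.
Total = ¥274,725.89 + ¥137,429.25 + ¥4,368.19 = ¥416,523.33.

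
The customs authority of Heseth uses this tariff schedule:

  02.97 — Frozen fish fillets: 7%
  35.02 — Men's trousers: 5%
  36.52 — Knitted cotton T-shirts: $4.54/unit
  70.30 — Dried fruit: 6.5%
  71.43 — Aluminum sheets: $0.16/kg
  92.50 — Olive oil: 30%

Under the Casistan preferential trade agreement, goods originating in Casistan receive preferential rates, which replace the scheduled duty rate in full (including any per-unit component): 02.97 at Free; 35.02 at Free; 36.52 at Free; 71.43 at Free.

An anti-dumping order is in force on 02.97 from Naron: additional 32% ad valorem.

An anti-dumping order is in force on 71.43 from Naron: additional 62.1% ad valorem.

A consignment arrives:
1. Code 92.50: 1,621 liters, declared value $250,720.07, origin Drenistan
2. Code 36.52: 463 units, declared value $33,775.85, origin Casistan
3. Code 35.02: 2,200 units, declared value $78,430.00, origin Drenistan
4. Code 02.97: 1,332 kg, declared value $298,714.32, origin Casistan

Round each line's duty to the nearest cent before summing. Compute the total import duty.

Line 1 (92.50, Drenistan, 1,621 liters, $250,720.07):
Base rate for 92.50 is 30%.
Duty = $250,720.07 × 30% = $75,216.02.
Line 2 (36.52, Casistan, 463 units, $33,775.85):
Base rate for 36.52 is $4.54/unit.
Origin Casistan qualifies under the Heseth–Casistan agreement and 36.52 is covered: preferential rate Free applies instead.
Duty = $33,775.85 × 0% = $0.00.
Line 3 (35.02, Drenistan, 2,200 units, $78,430.00):
Base rate for 35.02 is 5%.
35.02 has an FTA preferential rate, but origin Drenistan is not Casistan; base rate stands.
Duty = $78,430.00 × 5% = $3,921.50.
Line 4 (02.97, Casistan, 1,332 kg, $298,714.32):
Base rate for 02.97 is 7%.
Origin Casistan qualifies under the Heseth–Casistan agreement and 02.97 is covered: preferential rate Free applies instead.
The additional-duty order on 02.97 targets Naron, not Casistan; it does not apply.
Duty = $298,714.32 × 0% = $0.00.
Total = $75,216.02 + $0.00 + $3,921.50 + $0.00 = $79,137.52.

$79,137.52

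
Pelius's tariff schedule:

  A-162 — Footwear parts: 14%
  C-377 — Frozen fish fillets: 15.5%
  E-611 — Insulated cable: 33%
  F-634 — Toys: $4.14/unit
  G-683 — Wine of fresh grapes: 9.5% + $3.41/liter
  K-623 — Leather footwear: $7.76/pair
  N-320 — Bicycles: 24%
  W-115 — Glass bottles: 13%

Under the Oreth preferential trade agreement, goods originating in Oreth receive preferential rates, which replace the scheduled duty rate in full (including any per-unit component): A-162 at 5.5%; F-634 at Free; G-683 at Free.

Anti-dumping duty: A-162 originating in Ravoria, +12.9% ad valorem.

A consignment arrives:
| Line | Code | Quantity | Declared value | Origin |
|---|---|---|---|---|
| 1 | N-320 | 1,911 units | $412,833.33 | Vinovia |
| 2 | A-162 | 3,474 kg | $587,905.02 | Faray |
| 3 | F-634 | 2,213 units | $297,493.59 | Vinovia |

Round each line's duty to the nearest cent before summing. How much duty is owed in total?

$190,548.52

Line 1 (N-320, Vinovia, 1,911 units, $412,833.33):
Base rate for N-320 is 24%.
Duty = $412,833.33 × 24% = $99,080.00.
Line 2 (A-162, Faray, 3,474 kg, $587,905.02):
Base rate for A-162 is 14%.
A-162 has an FTA preferential rate, but origin Faray is not Oreth; base rate stands.
The additional-duty order on A-162 targets Ravoria, not Faray; it does not apply.
Duty = $587,905.02 × 14% = $82,306.70.
Line 3 (F-634, Vinovia, 2,213 units, $297,493.59):
Base rate for F-634 is $4.14/unit.
F-634 has an FTA preferential rate, but origin Vinovia is not Oreth; base rate stands.
Duty = 2,213 × $4.14 = $9,161.82.
Total = $99,080.00 + $82,306.70 + $9,161.82 = $190,548.52.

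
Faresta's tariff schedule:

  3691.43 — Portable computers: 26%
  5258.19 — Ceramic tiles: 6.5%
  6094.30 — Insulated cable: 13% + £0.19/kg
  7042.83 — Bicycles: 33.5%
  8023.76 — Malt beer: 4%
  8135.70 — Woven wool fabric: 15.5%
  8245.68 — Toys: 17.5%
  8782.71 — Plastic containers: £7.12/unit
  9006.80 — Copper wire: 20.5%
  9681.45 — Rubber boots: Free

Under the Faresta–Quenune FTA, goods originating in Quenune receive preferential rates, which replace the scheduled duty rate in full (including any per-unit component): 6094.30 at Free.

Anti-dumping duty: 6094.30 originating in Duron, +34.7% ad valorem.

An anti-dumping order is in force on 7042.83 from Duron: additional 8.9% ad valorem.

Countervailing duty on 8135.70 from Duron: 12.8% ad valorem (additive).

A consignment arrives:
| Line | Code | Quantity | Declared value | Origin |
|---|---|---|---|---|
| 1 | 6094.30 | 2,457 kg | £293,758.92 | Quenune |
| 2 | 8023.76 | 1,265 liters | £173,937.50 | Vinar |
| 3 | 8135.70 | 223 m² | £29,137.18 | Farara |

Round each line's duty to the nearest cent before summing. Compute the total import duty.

Line 1 (6094.30, Quenune, 2,457 kg, £293,758.92):
Base rate for 6094.30 is 13% + £0.19/kg.
Origin Quenune qualifies under the Faresta–Quenune agreement and 6094.30 is covered: preferential rate Free applies instead.
The additional-duty order on 6094.30 targets Duron, not Quenune; it does not apply.
Duty = £293,758.92 × 0% = £0.00.
Line 2 (8023.76, Vinar, 1,265 liters, £173,937.50):
Base rate for 8023.76 is 4%.
Duty = £173,937.50 × 4% = £6,957.50.
Line 3 (8135.70, Farara, 223 m², £29,137.18):
Base rate for 8135.70 is 15.5%.
The additional-duty order on 8135.70 targets Duron, not Farara; it does not apply.
Duty = £29,137.18 × 15.5% = £4,516.26.
Total = £0.00 + £6,957.50 + £4,516.26 = £11,473.76.

£11,473.76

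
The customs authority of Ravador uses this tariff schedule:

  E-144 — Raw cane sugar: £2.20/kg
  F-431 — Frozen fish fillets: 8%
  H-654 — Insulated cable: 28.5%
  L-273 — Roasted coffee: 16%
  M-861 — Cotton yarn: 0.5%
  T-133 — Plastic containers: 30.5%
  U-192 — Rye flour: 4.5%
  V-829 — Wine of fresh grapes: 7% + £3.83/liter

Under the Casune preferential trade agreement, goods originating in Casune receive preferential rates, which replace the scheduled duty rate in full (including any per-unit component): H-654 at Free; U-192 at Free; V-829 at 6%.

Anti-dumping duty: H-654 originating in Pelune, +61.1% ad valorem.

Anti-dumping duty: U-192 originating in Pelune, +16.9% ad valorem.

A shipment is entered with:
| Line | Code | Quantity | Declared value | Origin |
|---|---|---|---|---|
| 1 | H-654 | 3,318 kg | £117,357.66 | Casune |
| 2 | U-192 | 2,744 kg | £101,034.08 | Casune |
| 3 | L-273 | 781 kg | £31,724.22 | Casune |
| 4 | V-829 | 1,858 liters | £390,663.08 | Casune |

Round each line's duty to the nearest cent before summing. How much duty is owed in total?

£28,515.66

Line 1 (H-654, Casune, 3,318 kg, £117,357.66):
Base rate for H-654 is 28.5%.
Origin Casune qualifies under the Ravador–Casune agreement and H-654 is covered: preferential rate Free applies instead.
The additional-duty order on H-654 targets Pelune, not Casune; it does not apply.
Duty = £117,357.66 × 0% = £0.00.
Line 2 (U-192, Casune, 2,744 kg, £101,034.08):
Base rate for U-192 is 4.5%.
Origin Casune qualifies under the Ravador–Casune agreement and U-192 is covered: preferential rate Free applies instead.
The additional-duty order on U-192 targets Pelune, not Casune; it does not apply.
Duty = £101,034.08 × 0% = £0.00.
Line 3 (L-273, Casune, 781 kg, £31,724.22):
Base rate for L-273 is 16%.
Origin Casune is the FTA partner but L-273 is not on the preference list; base rate stands.
Duty = £31,724.22 × 16% = £5,075.88.
Line 4 (V-829, Casune, 1,858 liters, £390,663.08):
Base rate for V-829 is 7% + £3.83/liter.
Origin Casune qualifies under the Ravador–Casune agreement and V-829 is covered: preferential rate 6% applies instead.
Duty = £390,663.08 × 6% = £23,439.78.
Total = £0.00 + £0.00 + £5,075.88 + £23,439.78 = £28,515.66.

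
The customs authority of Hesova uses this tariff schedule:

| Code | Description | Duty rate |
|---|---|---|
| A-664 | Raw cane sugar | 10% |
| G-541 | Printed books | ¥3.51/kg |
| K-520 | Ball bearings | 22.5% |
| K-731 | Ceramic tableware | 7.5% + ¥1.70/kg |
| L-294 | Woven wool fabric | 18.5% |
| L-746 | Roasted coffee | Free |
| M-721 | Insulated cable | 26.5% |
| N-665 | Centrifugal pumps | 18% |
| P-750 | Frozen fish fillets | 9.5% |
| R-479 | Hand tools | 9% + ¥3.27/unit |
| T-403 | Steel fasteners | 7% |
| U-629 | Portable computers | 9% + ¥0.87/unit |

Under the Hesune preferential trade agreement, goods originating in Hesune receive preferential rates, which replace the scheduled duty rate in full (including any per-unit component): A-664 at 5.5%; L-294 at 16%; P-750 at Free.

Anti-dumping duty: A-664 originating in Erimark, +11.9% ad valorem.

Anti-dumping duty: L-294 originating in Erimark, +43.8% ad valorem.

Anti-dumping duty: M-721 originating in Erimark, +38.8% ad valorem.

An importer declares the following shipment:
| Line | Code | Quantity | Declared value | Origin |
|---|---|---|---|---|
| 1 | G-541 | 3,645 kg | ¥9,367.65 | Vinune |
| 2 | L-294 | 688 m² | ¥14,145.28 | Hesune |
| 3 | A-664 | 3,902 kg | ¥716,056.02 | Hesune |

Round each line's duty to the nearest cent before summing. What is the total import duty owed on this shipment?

Line 1 (G-541, Vinune, 3,645 kg, ¥9,367.65):
Base rate for G-541 is ¥3.51/kg.
Duty = 3,645 × ¥3.51 = ¥12,793.95.
Line 2 (L-294, Hesune, 688 m², ¥14,145.28):
Base rate for L-294 is 18.5%.
Origin Hesune qualifies under the Hesova–Hesune agreement and L-294 is covered: preferential rate 16% applies instead.
The additional-duty order on L-294 targets Erimark, not Hesune; it does not apply.
Duty = ¥14,145.28 × 16% = ¥2,263.24.
Line 3 (A-664, Hesune, 3,902 kg, ¥716,056.02):
Base rate for A-664 is 10%.
Origin Hesune qualifies under the Hesova–Hesune agreement and A-664 is covered: preferential rate 5.5% applies instead.
The additional-duty order on A-664 targets Erimark, not Hesune; it does not apply.
Duty = ¥716,056.02 × 5.5% = ¥39,383.08.
Total = ¥12,793.95 + ¥2,263.24 + ¥39,383.08 = ¥54,440.27.

¥54,440.27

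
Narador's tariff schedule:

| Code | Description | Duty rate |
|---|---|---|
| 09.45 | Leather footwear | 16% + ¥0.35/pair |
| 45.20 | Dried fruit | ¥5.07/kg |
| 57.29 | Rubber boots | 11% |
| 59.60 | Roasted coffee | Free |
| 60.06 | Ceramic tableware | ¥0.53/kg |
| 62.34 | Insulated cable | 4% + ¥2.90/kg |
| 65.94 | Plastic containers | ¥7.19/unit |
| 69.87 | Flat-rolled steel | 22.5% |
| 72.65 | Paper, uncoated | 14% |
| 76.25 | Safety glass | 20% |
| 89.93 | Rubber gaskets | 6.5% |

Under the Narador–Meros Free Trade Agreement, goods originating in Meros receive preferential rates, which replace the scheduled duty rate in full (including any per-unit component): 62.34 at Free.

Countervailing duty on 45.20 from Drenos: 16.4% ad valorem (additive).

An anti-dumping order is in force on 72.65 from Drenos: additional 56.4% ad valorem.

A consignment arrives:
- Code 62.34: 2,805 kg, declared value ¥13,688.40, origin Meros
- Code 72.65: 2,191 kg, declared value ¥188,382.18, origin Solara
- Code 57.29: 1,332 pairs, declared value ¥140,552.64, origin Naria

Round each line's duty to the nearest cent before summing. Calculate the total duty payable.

Line 1 (62.34, Meros, 2,805 kg, ¥13,688.40):
Base rate for 62.34 is 4% + ¥2.90/kg.
Origin Meros qualifies under the Narador–Meros agreement and 62.34 is covered: preferential rate Free applies instead.
Duty = ¥13,688.40 × 0% = ¥0.00.
Line 2 (72.65, Solara, 2,191 kg, ¥188,382.18):
Base rate for 72.65 is 14%.
The additional-duty order on 72.65 targets Drenos, not Solara; it does not apply.
Duty = ¥188,382.18 × 14% = ¥26,373.51.
Line 3 (57.29, Naria, 1,332 pairs, ¥140,552.64):
Base rate for 57.29 is 11%.
Duty = ¥140,552.64 × 11% = ¥15,460.79.
Total = ¥0.00 + ¥26,373.51 + ¥15,460.79 = ¥41,834.30.

¥41,834.30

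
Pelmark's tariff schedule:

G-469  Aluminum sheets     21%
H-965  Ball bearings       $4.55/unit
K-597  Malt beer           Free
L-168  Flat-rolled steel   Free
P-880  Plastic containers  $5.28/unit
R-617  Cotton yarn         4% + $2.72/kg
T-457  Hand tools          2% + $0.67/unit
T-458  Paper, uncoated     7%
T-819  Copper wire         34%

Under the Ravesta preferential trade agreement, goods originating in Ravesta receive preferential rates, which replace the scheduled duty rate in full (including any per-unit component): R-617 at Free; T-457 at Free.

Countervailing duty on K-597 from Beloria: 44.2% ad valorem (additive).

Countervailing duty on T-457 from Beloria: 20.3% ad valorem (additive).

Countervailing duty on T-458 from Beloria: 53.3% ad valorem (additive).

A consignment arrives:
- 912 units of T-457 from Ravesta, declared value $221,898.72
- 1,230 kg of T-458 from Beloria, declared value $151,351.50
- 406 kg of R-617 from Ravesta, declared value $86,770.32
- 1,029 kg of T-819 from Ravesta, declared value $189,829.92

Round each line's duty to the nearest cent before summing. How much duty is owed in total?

Line 1 (T-457, Ravesta, 912 units, $221,898.72):
Base rate for T-457 is 2% + $0.67/unit.
Origin Ravesta qualifies under the Pelmark–Ravesta agreement and T-457 is covered: preferential rate Free applies instead.
The additional-duty order on T-457 targets Beloria, not Ravesta; it does not apply.
Duty = $221,898.72 × 0% = $0.00.
Line 2 (T-458, Beloria, 1,230 kg, $151,351.50):
Base rate for T-458 is 7%.
Additional duty on T-458 from Beloria: +53.3%. Applied ad valorem rate: 7% + 53.3% = 60.3%.
Duty = $151,351.50 × 60.3% = $91,264.95.
Line 3 (R-617, Ravesta, 406 kg, $86,770.32):
Base rate for R-617 is 4% + $2.72/kg.
Origin Ravesta qualifies under the Pelmark–Ravesta agreement and R-617 is covered: preferential rate Free applies instead.
Duty = $86,770.32 × 0% = $0.00.
Line 4 (T-819, Ravesta, 1,029 kg, $189,829.92):
Base rate for T-819 is 34%.
Origin Ravesta is the FTA partner but T-819 is not on the preference list; base rate stands.
Duty = $189,829.92 × 34% = $64,542.17.
Total = $0.00 + $91,264.95 + $0.00 + $64,542.17 = $155,807.12.

$155,807.12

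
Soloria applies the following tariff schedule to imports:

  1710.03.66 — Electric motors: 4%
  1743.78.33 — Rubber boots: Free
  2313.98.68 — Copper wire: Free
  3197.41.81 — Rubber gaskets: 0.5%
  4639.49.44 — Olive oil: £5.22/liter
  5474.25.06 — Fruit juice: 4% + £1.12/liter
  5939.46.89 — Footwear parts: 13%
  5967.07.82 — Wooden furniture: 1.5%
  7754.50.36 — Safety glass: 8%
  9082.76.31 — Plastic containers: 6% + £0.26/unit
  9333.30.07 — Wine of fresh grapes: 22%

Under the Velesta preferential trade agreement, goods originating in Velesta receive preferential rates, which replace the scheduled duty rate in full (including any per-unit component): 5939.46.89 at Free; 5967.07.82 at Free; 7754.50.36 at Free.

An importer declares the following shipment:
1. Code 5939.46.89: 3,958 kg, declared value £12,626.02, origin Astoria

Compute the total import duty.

£1,641.38

Line 1 (5939.46.89, Astoria, 3,958 kg, £12,626.02):
Base rate for 5939.46.89 is 13%.
5939.46.89 has an FTA preferential rate, but origin Astoria is not Velesta; base rate stands.
Duty = £12,626.02 × 13% = £1,641.38.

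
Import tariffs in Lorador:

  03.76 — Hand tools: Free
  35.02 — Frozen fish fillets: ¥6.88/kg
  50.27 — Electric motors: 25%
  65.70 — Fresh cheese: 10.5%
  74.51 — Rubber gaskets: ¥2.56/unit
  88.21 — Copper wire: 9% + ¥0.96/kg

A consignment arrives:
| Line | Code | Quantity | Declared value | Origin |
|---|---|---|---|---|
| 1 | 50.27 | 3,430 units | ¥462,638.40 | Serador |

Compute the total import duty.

Line 1 (50.27, Serador, 3,430 units, ¥462,638.40):
Base rate for 50.27 is 25%.
Duty = ¥462,638.40 × 25% = ¥115,659.60.

¥115,659.60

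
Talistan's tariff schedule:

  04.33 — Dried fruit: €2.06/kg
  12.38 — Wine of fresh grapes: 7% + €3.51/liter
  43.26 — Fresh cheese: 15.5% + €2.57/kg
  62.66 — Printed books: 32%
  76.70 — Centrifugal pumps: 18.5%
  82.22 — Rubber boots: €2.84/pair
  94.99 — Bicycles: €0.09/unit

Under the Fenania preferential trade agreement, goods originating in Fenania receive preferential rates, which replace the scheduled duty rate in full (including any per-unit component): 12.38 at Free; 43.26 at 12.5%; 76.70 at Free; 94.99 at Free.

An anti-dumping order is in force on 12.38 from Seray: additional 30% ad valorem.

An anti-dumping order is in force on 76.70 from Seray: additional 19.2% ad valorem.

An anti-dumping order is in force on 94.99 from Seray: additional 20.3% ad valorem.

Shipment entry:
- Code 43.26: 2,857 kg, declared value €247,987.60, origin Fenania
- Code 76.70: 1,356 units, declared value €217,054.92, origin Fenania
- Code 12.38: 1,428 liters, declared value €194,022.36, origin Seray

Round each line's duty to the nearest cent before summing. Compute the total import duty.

Line 1 (43.26, Fenania, 2,857 kg, €247,987.60):
Base rate for 43.26 is 15.5% + €2.57/kg.
Origin Fenania qualifies under the Talistan–Fenania agreement and 43.26 is covered: preferential rate 12.5% applies instead.
Duty = €247,987.60 × 12.5% = €30,998.45.
Line 2 (76.70, Fenania, 1,356 units, €217,054.92):
Base rate for 76.70 is 18.5%.
Origin Fenania qualifies under the Talistan–Fenania agreement and 76.70 is covered: preferential rate Free applies instead.
The additional-duty order on 76.70 targets Seray, not Fenania; it does not apply.
Duty = €217,054.92 × 0% = €0.00.
Line 3 (12.38, Seray, 1,428 liters, €194,022.36):
Base rate for 12.38 is 7% + €3.51/liter.
12.38 has an FTA preferential rate, but origin Seray is not Fenania; base rate stands.
Additional duty on 12.38 from Seray: +30%. Applied ad valorem rate: 7% + 30% = 37%.
Duty = €194,022.36 × 37% + 1,428 × €3.51 = €76,800.55.
Total = €30,998.45 + €0.00 + €76,800.55 = €107,799.00.

€107,799.00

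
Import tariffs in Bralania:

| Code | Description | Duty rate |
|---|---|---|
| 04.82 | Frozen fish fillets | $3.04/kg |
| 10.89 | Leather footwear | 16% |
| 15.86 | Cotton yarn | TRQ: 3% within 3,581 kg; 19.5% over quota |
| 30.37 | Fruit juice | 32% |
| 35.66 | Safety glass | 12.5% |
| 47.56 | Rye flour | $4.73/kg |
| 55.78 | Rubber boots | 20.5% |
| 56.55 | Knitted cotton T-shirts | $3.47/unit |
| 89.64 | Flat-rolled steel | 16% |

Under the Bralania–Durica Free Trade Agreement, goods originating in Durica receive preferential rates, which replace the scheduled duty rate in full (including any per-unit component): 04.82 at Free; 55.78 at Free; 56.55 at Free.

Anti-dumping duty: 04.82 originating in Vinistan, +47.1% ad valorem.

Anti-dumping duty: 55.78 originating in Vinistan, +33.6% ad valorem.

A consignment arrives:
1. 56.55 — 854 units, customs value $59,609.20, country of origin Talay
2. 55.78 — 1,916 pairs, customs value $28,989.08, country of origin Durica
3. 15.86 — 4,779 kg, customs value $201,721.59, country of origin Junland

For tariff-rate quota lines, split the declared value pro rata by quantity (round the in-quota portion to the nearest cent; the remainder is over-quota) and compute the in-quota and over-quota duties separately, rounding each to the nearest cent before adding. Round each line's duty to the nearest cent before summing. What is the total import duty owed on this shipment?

$17,358.68

Line 1 (56.55, Talay, 854 units, $59,609.20):
Base rate for 56.55 is $3.47/unit.
56.55 has an FTA preferential rate, but origin Talay is not Durica; base rate stands.
Duty = 854 × $3.47 = $2,963.38.
Line 2 (55.78, Durica, 1,916 pairs, $28,989.08):
Base rate for 55.78 is 20.5%.
Origin Durica qualifies under the Bralania–Durica agreement and 55.78 is covered: preferential rate Free applies instead.
The additional-duty order on 55.78 targets Vinistan, not Durica; it does not apply.
Duty = $28,989.08 × 0% = $0.00.
Line 3 (15.86, Junland, 4,779 kg, $201,721.59):
Code 15.86 is under a tariff-rate quota (threshold 3,581 kg). In-quota: 3,581 kg at 3%; over-quota: 1,198 kg at 19.5%.
Pro-rata value split: in-quota = $201,721.59 × 3,581/4,779 = $151,154.01; over-quota = $201,721.59 − $151,154.01 = $50,567.58.
In-quota duty = $151,154.01 × 3% = $4,534.62. Over-quota duty = $50,567.58 × 19.5% = $9,860.68.
Line duty = $4,534.62 + $9,860.68 = $14,395.30.
Total = $2,963.38 + $0.00 + $14,395.30 = $17,358.68.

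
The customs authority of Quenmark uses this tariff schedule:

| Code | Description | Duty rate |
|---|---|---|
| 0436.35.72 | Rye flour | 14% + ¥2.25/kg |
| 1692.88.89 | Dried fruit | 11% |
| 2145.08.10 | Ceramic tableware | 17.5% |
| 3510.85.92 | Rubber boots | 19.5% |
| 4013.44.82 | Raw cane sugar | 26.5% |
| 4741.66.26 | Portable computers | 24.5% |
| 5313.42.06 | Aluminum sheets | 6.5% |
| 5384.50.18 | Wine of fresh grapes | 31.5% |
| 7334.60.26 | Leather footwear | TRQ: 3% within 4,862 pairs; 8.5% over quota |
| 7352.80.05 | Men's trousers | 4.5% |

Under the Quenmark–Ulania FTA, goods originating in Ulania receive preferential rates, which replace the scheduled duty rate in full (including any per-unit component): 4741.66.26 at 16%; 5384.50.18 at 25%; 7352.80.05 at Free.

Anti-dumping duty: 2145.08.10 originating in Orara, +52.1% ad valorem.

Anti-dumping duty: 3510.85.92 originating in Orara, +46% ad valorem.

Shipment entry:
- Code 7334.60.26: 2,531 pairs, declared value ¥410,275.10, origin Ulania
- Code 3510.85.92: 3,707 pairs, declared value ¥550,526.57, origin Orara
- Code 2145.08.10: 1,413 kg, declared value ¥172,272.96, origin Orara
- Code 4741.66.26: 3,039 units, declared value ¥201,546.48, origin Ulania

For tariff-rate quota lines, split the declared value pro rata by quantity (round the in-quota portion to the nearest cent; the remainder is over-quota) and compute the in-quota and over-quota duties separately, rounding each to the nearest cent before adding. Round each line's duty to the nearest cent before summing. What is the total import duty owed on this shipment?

¥525,052.57

Line 1 (7334.60.26, Ulania, 2,531 pairs, ¥410,275.10):
Code 7334.60.26 is under a tariff-rate quota (threshold 4,862 pairs). Quantity 2,531 pairs is within the quota, so the in-quota rate 3% applies to the full value.
Duty = ¥410,275.10 × 3% = ¥12,308.25.
Line 2 (3510.85.92, Orara, 3,707 pairs, ¥550,526.57):
Base rate for 3510.85.92 is 19.5%.
Additional duty on 3510.85.92 from Orara: +46%. Applied ad valorem rate: 19.5% + 46% = 65.5%.
Duty = ¥550,526.57 × 65.5% = ¥360,594.90.
Line 3 (2145.08.10, Orara, 1,413 kg, ¥172,272.96):
Base rate for 2145.08.10 is 17.5%.
Additional duty on 2145.08.10 from Orara: +52.1%. Applied ad valorem rate: 17.5% + 52.1% = 69.6%.
Duty = ¥172,272.96 × 69.6% = ¥119,901.98.
Line 4 (4741.66.26, Ulania, 3,039 units, ¥201,546.48):
Base rate for 4741.66.26 is 24.5%.
Origin Ulania qualifies under the Quenmark–Ulania agreement and 4741.66.26 is covered: preferential rate 16% applies instead.
Duty = ¥201,546.48 × 16% = ¥32,247.44.
Total = ¥12,308.25 + ¥360,594.90 + ¥119,901.98 + ¥32,247.44 = ¥525,052.57.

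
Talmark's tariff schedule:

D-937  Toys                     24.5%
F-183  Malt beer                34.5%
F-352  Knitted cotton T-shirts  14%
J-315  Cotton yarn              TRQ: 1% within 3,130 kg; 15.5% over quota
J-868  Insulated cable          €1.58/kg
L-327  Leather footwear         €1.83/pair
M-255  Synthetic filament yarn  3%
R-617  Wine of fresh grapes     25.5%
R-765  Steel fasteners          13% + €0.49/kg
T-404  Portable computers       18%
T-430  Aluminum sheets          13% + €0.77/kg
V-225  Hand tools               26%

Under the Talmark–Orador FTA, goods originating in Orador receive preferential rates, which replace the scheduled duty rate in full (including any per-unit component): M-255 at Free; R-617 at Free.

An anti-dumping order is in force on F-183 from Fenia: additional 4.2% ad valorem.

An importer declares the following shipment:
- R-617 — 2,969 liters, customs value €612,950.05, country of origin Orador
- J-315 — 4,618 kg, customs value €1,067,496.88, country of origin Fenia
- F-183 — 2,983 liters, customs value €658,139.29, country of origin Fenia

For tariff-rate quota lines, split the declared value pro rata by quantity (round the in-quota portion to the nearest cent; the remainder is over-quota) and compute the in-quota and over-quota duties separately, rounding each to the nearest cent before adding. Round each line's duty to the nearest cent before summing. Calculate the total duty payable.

€315,249.96

Line 1 (R-617, Orador, 2,969 liters, €612,950.05):
Base rate for R-617 is 25.5%.
Origin Orador qualifies under the Talmark–Orador agreement and R-617 is covered: preferential rate Free applies instead.
Duty = €612,950.05 × 0% = €0.00.
Line 2 (J-315, Fenia, 4,618 kg, €1,067,496.88):
Code J-315 is under a tariff-rate quota (threshold 3,130 kg). In-quota: 3,130 kg at 1%; over-quota: 1,488 kg at 15.5%.
Pro-rata value split: in-quota = €1,067,496.88 × 3,130/4,618 = €723,530.80; over-quota = €1,067,496.88 − €723,530.80 = €343,966.08.
In-quota duty = €723,530.80 × 1% = €7,235.31. Over-quota duty = €343,966.08 × 15.5% = €53,314.74.
Line duty = €7,235.31 + €53,314.74 = €60,550.05.
Line 3 (F-183, Fenia, 2,983 liters, €658,139.29):
Base rate for F-183 is 34.5%.
Additional duty on F-183 from Fenia: +4.2%. Applied ad valorem rate: 34.5% + 4.2% = 38.7%.
Duty = €658,139.29 × 38.7% = €254,699.91.
Total = €0.00 + €60,550.05 + €254,699.91 = €315,249.96.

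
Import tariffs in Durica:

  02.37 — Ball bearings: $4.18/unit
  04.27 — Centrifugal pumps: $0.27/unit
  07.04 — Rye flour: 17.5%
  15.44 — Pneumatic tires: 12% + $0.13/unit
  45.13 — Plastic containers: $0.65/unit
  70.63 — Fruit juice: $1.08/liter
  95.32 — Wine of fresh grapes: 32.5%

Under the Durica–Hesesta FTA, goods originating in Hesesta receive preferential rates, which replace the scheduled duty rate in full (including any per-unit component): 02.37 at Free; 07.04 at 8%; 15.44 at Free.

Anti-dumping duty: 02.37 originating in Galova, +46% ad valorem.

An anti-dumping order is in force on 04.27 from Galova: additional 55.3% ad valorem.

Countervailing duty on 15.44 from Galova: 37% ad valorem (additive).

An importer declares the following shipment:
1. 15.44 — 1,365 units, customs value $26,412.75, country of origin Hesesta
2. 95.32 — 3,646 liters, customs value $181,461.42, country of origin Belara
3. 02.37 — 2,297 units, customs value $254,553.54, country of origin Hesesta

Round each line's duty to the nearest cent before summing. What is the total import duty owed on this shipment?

Line 1 (15.44, Hesesta, 1,365 units, $26,412.75):
Base rate for 15.44 is 12% + $0.13/unit.
Origin Hesesta qualifies under the Durica–Hesesta agreement and 15.44 is covered: preferential rate Free applies instead.
The additional-duty order on 15.44 targets Galova, not Hesesta; it does not apply.
Duty = $26,412.75 × 0% = $0.00.
Line 2 (95.32, Belara, 3,646 liters, $181,461.42):
Base rate for 95.32 is 32.5%.
Duty = $181,461.42 × 32.5% = $58,974.96.
Line 3 (02.37, Hesesta, 2,297 units, $254,553.54):
Base rate for 02.37 is $4.18/unit.
Origin Hesesta qualifies under the Durica–Hesesta agreement and 02.37 is covered: preferential rate Free applies instead.
The additional-duty order on 02.37 targets Galova, not Hesesta; it does not apply.
Duty = $254,553.54 × 0% = $0.00.
Total = $0.00 + $58,974.96 + $0.00 = $58,974.96.

$58,974.96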